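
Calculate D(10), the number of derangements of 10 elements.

Use the recurrence D(n) = (n-1)(D(n-1) + D(n-2)) with D(0)=1, D(1)=0.
D(2) = 1 x (0 + 1) = 1
D(3) = 2 x (1 + 0) = 2
D(4) = 3 x (2 + 1) = 9
D(5) = 4 x (9 + 2) = 44
D(6) = 5 x (44 + 9) = 265
D(7) = 6 x (265 + 44) = 1854
D(8) = 7 x (1854 + 265) = 14833
D(9) = 8 x (14833 + 1854) = 133496
D(10) = 9 x (D(9) + D(8)) = 9 x (133496 + 14833)

Final answer: D(10) = 1334961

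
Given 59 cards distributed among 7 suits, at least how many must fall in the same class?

By pigeonhole with 59 objects and 7 categories: ceiling(59/7).

Final answer: 9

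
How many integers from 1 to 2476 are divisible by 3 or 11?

Multiples of 3: 825. Multiples of 11: 225. Of both (lcm=33): 75.
By inclusion-exclusion: 825 + 225 - 75.

Final answer: 975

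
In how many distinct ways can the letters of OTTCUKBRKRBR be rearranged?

Letters (B:2, C:1, K:2, O:1, R:3, T:2, U:1). Total letters: 12.
Permutations = 12!/(3! x 2! x 2! x 2!).

Final answer: 9979200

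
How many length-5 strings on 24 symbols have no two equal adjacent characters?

Let g(n) count such strings. g(1) = 24, and each valid string of length n-1 extends in 23 ways (any symbol but the last), so g(n) = 23 g(n-1).
Total: g(5) = 24 x 23^4.

Final answer: 24 x 23^{4} = 6716184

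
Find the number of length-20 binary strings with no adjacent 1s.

A valid string ends in 0 (append to any length-(n-1) valid string) or in 01 (append to any length-(n-2) valid string), so a(n) = a(n-1) + a(n-2) with a(1)=2, a(2)=3.
Computing successive values: a(1)=2, a(2)=3, a(3)=5, a(4)=8, a(5)=13, a(6)=21, a(7)=34, a(8)=55, a(9)=89, a(10)=144, a(11)=233, a(12)=377, a(13)=610, a(14)=987, a(15)=1597, a(16)=2584, a(17)=4181, a(18)=6765, a(19)=10946, a(20)=17711.

Final answer: 17711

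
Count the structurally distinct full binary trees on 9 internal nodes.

This is counted by the nth Catalan number C_n. Here n = 9.
C_n = C(2n,n)/(n+1), so C_{9} = C(18,9)/10 = 48620/10.

Final answer: C_{9} = 4862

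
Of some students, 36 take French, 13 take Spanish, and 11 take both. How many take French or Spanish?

|A union B| = |A| + |B| - |A intersect B| = 36 + 13 - 11.

Final answer: 38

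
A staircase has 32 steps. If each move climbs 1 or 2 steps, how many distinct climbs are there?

Let f(n) be the number of climbs. Removing the last move (1 or 2 steps) gives f(n) = f(n-1) + f(n-2); base cases f(1)=1, f(2)=2.
Building up term by term: f(1)=1, f(2)=2, f(3)=3, f(4)=5, f(5)=8, f(6)=13, f(7)=21, f(8)=34, f(9)=55, f(10)=89, f(11)=144, f(12)=233, f(13)=377, f(14)=610, f(15)=987, f(16)=1597, f(17)=2584, f(18)=4181, f(19)=6765, f(20)=10946, f(21)=17711, f(22)=28657, f(23)=46368, f(24)=75025, f(25)=121393, f(26)=196418, f(27)=317811, f(28)=514229, f(29)=832040, f(30)=1346269, f(31)=2178309, f(32)=3524578.

Final answer: 3524578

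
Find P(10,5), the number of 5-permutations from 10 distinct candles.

P(10,5) = 10!/(10-5)! = 10!/5!.

Final answer: P(10,5) = 30240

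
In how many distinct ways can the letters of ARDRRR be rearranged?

Letters (A:1, D:1, R:4). Total letters: 6.
Permutations = 6!/(4!).

Final answer: 30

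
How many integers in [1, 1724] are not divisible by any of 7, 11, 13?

|div by 7|=246, |div by 11|=156, |div by 13|=132.
|div by 7&11|=22, |div by 7&13|=18, |div by 11&13|=12, |div by all|=1.
By inclusion-exclusion, divisible by at least one: 246+156+132-22-18-12+1 = 483.
Not divisible by any: 1724 - 483.

Final answer: 1241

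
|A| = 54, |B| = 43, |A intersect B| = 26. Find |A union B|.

|A union B| = |A| + |B| - |A intersect B| = 54 + 43 - 26.

Final answer: 71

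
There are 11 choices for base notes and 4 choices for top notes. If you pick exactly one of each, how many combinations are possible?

By the multiplication principle: 11 x 4.

Final answer: 44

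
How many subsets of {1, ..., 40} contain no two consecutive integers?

Let a(n) count such subsets of {1, ..., n}. Either n is excluded (a(n-1) ways) or n is included, forcing n-1 out (a(n-2) ways), so a(n) = a(n-1) + a(n-2) with a(1)=2, a(2)=3.
Computing successive values: a(1)=2, a(2)=3, a(3)=5, a(4)=8, a(5)=13, a(6)=21, a(7)=34, a(8)=55, a(9)=89, a(10)=144, a(11)=233, a(12)=377, a(13)=610, a(14)=987, a(15)=1597, a(16)=2584, a(17)=4181, a(18)=6765, a(19)=10946, a(20)=17711, a(21)=28657, a(22)=46368, a(23)=75025, a(24)=121393, a(25)=196418, a(26)=317811, a(27)=514229, a(28)=832040, a(29)=1346269, a(30)=2178309, a(31)=3524578, a(32)=5702887, a(33)=9227465, a(34)=14930352, a(35)=24157817, a(36)=39088169, a(37)=63245986, a(38)=102334155, a(39)=165580141, a(40)=267914296.

Final answer: 267914296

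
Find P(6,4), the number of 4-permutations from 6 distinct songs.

P(6,4) = 6!/(6-4)! = 6!/2!.

Final answer: P(6,4) = 360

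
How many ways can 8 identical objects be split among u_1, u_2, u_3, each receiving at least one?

Substitute u'_i = u_i - 1 (so u'_i >= 0). Then sum u'_i = 8 - 3 = 5.
Stars and bars: C(5+3-1, 3-1) = C(7,2).

Final answer: C(7,2) = 21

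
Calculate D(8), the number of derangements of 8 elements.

Use the recurrence D(n) = (n-1)(D(n-1) + D(n-2)) with D(0)=1, D(1)=0.
Building up: D(2)=1, D(3)=2, D(4)=9, D(5)=44, D(6)=265, D(7)=1854.
D(8) = 7 x (D(7) + D(6)) = 7 x (1854 + 265).

Final answer: D(8) = 14833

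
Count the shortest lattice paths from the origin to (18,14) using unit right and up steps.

Each path has 18 right steps and 14 up steps in some order (32 steps total).
Choose which 14 of the 32 steps are up: C(32,14).

Final answer: C(32,14) = 471435600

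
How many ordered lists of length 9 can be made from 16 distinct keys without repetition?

P(16,9) = 16!/(16-9)! = 16!/7!.

Final answer: P(16,9) = 4151347200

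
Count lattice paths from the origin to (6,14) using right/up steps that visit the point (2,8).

Paths (0,0)->(2,8): C(10,8) = 45.
Paths (2,8)->(6,14): C(10,6) = 210.
By multiplication principle: 45 x 210.

Final answer: 9450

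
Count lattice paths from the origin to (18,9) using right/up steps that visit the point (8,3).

Paths (0,0)->(8,3): C(11,3) = 165.
Paths (8,3)->(18,9): C(16,6) = 8008.
By multiplication principle: 165 x 8008.

Final answer: 1321320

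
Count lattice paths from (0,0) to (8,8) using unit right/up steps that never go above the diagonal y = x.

Total monotonic paths to (8,8): C(16,8) = 12870.
Reflecting each bad path at its first crossing gives a bijection with paths to (7,9): C(16,9) = 11440.
Valid Dyck paths: 12870 - 11440.
(These counts are the Catalan numbers.)

Final answer: C_{8} = 1430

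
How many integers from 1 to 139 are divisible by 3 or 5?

Multiples of 3: 46. Multiples of 5: 27. Of both (lcm=15): 9.
By inclusion-exclusion: 46 + 27 - 9.

Final answer: 64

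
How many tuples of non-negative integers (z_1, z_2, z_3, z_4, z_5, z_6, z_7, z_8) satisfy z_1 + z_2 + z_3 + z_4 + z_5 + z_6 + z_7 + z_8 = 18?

Stars and bars with 18 stars and 7 bars:
C(18+8-1, 8-1) = C(25,7).

Final answer: C(25,7) = 480700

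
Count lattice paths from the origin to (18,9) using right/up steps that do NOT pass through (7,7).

Total paths to (18,9): C(27,9) = 4686825.
Paths through (7,7): C(14,7) x C(13,2) = 267696.
Avoiding (7,7): 4686825 - 267696.

Final answer: 4419129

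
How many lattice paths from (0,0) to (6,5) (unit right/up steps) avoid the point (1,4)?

Total paths to (6,5): C(11,5) = 462.
Paths through (1,4): C(5,4) x C(6,1) = 30.
Avoiding (1,4): 462 - 30.

Final answer: 432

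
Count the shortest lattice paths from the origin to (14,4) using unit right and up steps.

Each path has 14 right steps and 4 up steps in some order (18 steps total).
Choose which 4 of the 18 steps are up: C(18,4).

Final answer: C(18,4) = 3060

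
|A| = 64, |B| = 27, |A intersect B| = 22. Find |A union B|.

|A union B| = |A| + |B| - |A intersect B| = 64 + 27 - 22.

Final answer: 69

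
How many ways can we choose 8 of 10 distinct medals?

C(10,8) = 10!/(8! x 2!).

Final answer: \binom{10}{8} = 45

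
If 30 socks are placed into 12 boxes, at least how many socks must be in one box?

By the pigeonhole principle: ceiling(30/12).

Final answer: 3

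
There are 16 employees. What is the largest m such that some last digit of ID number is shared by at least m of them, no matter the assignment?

There are 10 possible values for last digit of ID number. With 16 employees and 10 categories, by pigeonhole: ceiling(16/10).

Final answer: 2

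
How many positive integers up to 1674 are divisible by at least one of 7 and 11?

Multiples of 7: 239. Multiples of 11: 152. Of both (lcm=77): 21.
By inclusion-exclusion: 239 + 152 - 21.

Final answer: 370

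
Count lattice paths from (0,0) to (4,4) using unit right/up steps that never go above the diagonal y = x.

Total monotonic paths to (4,4): C(8,4) = 70.
Reflecting each bad path at its first crossing gives a bijection with paths to (3,5): C(8,5) = 56.
Valid Dyck paths: 70 - 56.
(Check: C(8,4) - C(8,5) = C(8,4)/5, the Catalan number C_{4}.)

Final answer: C_{4} = 14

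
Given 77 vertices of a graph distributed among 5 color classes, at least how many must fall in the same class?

By pigeonhole with 77 objects and 5 categories: ceiling(77/5).

Final answer: 16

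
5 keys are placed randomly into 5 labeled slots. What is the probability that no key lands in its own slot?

D(n) = (n-1)(D(n-1) + D(n-2)), D(0)=1, D(1)=0.
Building up: D(2)=1, D(3)=2, D(4)=9, D(5)=44.
Total arrangements: 5! = 120.
Probability = D(5)/5! = 11/30.

Final answer: D(5)/5! = 44/120 = 0.366667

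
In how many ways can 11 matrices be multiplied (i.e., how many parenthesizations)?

This is counted by the nth Catalan number C_n. Here n = 11 - 1 = 10.
Using C_0 = 1 and C_(k+1) = C_k x 2(2k+1)/(k+2), build up term by term: C_1=1, C_2=2, C_3=5, C_4=14, C_5=42, C_6=132, C_7=429, C_8=1430, C_9=4862, C_10=16796.

Final answer: C_{10} = 16796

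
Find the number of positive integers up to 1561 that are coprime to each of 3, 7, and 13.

|div by 3|=520, |div by 7|=223, |div by 13|=120.
|div by 3&7|=74, |div by 3&13|=40, |div by 7&13|=17, |div by all|=5.
By inclusion-exclusion, divisible by at least one: 520+223+120-74-40-17+5 = 737.
Not divisible by any: 1561 - 737.

Final answer: 824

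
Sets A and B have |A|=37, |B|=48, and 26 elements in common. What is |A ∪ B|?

|A union B| = |A| + |B| - |A intersect B| = 37 + 48 - 26.

Final answer: 59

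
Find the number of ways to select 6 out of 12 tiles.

C(12,6) = 12!/(6! x (12-6)!).

Final answer: C(12,6) = 924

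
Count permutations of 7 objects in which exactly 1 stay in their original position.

Choose which 1 elements are fixed: C(7,1) = 7.
Derange the remaining 6 using D(j) = (j-1)(D(j-1) + D(j-2)), D(0)=1, D(1)=0: D(2)=1, D(3)=2, D(4)=9, D(5)=44, D(6)=265.
Total: 7 x 265.

Final answer: C(7,1) D(6) = 1855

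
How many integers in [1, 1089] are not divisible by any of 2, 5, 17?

|div by 2|=544, |div by 5|=217, |div by 17|=64.
|div by 2&5|=108, |div by 2&17|=32, |div by 5&17|=12, |div by all|=6.
By inclusion-exclusion, divisible by at least one: 544+217+64-108-32-12+6 = 679.
Not divisible by any: 1089 - 679.

Final answer: 410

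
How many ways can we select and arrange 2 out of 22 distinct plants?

P(22,2) = 22!/(22-2)! = 22!/20!.

Final answer: P(22,2) = 462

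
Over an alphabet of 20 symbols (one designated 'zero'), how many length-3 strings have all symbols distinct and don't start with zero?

First digit: 19 (nonzero). Second: 19 (not first). Third: 18, etc.
Total: 19 x 19 x 18.

Final answer: 6498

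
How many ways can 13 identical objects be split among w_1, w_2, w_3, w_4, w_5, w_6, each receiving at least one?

Substitute w'_i = w_i - 1 (so w'_i >= 0). Then sum w'_i = 13 - 6 = 7.
Stars and bars: C(7+6-1, 6-1) = C(12,5).

Final answer: C(12,5) = 792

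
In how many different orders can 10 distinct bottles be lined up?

The number of ways to arrange 10 distinct objects is 10!.

Final answer: 10! = 3628800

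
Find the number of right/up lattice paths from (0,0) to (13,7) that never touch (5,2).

Total paths to (13,7): C(20,7) = 77520.
Paths through (5,2): C(7,2) x C(13,5) = 27027.
Avoiding (5,2): 77520 - 27027.

Final answer: 50493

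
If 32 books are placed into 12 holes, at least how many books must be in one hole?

By the pigeonhole principle: ceiling(32/12).

Final answer: 3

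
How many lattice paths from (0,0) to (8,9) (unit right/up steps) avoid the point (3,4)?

Total paths to (8,9): C(17,9) = 24310.
Paths through (3,4): C(7,4) x C(10,5) = 8820.
Avoiding (3,4): 24310 - 8820.

Final answer: 15490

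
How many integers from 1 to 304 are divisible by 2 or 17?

Multiples of 2: 152. Multiples of 17: 17. Of both (lcm=34): 8.
By inclusion-exclusion: 152 + 17 - 8.

Final answer: 161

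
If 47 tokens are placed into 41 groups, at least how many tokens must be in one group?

By the pigeonhole principle: ceiling(47/41).

Final answer: 2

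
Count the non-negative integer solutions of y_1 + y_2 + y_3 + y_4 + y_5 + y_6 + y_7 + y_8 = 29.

Stars and bars with 29 stars and 7 bars:
C(29+8-1, 8-1) = C(36,7).

Final answer: C(36,7) = 8347680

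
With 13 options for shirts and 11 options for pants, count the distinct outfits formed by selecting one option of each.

By the multiplication principle: 13 x 11.

Final answer: 143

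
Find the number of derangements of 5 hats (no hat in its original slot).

Use the recurrence D(n) = (n-1)(D(n-1) + D(n-2)) with D(0)=1, D(1)=0.
D(2) = 1 x (0 + 1) = 1
D(3) = 2 x (1 + 0) = 2
D(4) = 3 x (2 + 1) = 9
D(5) = 4 x (D(4) + D(3)) = 4 x (9 + 2)

Final answer: D(5) = 44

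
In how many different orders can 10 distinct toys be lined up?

The number of ways to arrange 10 distinct objects is 10!.

Final answer: 10! = 3628800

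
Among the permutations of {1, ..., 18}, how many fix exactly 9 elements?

Choose which 9 elements are fixed: C(18,9) = 48620.
Derange the remaining 9 using D(j) = (j-1)(D(j-1) + D(j-2)), D(0)=1, D(1)=0: D(2)=1, D(3)=2, D(4)=9, D(5)=44, D(6)=265, D(7)=1854, D(8)=14833, D(9)=133496.
Total: 48620 x 133496.

Final answer: C(18,9) D(9) = 6490575520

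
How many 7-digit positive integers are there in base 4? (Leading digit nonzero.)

These are the integers in [4^6, 4^7), so the count is 4^7 - 4^6 = 3 x 4^6.

Final answer: 12288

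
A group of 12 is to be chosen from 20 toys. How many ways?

C(20,12) = 20!/(12! x 8!).

Final answer: \binom{20}{12} = 125970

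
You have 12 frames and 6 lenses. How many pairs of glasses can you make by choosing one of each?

By the multiplication principle: 12 x 6.

Final answer: 72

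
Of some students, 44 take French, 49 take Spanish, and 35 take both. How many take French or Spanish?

|A union B| = |A| + |B| - |A intersect B| = 44 + 49 - 35.

Final answer: 58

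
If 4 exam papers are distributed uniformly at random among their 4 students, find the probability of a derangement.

D(n) = (n-1)(D(n-1) + D(n-2)), D(0)=1, D(1)=0.
Building up: D(2)=1, D(3)=2, D(4)=9.
Total arrangements: 4! = 24.
Probability = D(4)/4! = 3/8.

Final answer: D(4)/4! = 9/24 = 0.375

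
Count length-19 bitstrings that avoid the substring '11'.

Classify by the final bit: ...0 gives a(n-1) strings, ...01 gives a(n-2) strings. Thus a(n) = a(n-1) + a(n-2) with a(1)=2, a(2)=3.
Computing successive values: a(1)=2, a(2)=3, a(3)=5, a(4)=8, a(5)=13, a(6)=21, a(7)=34, a(8)=55, a(9)=89, a(10)=144, a(11)=233, a(12)=377, a(13)=610, a(14)=987, a(15)=1597, a(16)=2584, a(17)=4181, a(18)=6765, a(19)=10946.

Final answer: 10946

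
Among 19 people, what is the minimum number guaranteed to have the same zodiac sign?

There are 12 possible values for zodiac sign. With 19 people and 12 categories, by pigeonhole: ceiling(19/12).

Final answer: 2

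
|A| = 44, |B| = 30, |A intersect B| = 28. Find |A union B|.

|A union B| = |A| + |B| - |A intersect B| = 44 + 30 - 28.

Final answer: 46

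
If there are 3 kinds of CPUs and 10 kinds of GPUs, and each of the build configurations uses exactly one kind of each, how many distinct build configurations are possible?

By the multiplication principle: 3 x 10.

Final answer: 30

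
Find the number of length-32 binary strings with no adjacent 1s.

Let a(n) count valid strings. If the last bit is 0 the prefix is any valid string of length n-1; if it is 1 the string must end in 01 with a valid prefix of length n-2. So a(n) = a(n-1) + a(n-2), a(1)=2, a(2)=3.
Computing successive values: a(1)=2, a(2)=3, a(3)=5, a(4)=8, a(5)=13, a(6)=21, a(7)=34, a(8)=55, a(9)=89, a(10)=144, a(11)=233, a(12)=377, a(13)=610, a(14)=987, a(15)=1597, a(16)=2584, a(17)=4181, a(18)=6765, a(19)=10946, a(20)=17711, a(21)=28657, a(22)=46368, a(23)=75025, a(24)=121393, a(25)=196418, a(26)=317811, a(27)=514229, a(28)=832040, a(29)=1346269, a(30)=2178309, a(31)=3524578, a(32)=5702887.

Final answer: 5702887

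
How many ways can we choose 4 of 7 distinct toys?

C(7,4) = 7!/(4! x (7-4)!).

Final answer: C(7,4) = 35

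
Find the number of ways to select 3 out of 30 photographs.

C(30,3) = 30!/(3! x 27!).

Final answer: \binom{30}{3} = 4060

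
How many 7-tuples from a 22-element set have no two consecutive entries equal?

First character: 22 choices. Each subsequent: 21 choices (must differ from the previous one).
Total: 22 x 21^6.

Final answer: 22 x 21^{6} = 1886854662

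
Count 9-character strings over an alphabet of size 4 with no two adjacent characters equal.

Let g(n) count such strings. g(1) = 4, and each valid string of length n-1 extends in 3 ways (any symbol but the last), so g(n) = 3 g(n-1).
Total: g(9) = 4 x 3^8.

Final answer: 4 x 3^{8} = 26244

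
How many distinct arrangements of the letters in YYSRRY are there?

Letters (R:2, S:1, Y:3). Total letters: 6.
Permutations = 6!/(3! x 2!).

Final answer: 60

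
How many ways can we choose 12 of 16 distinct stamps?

C(16,12) = 16!/(12! x 4!).

Final answer: \binom{16}{12} = 1820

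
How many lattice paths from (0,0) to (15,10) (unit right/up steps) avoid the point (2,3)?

Total paths to (15,10): C(25,10) = 3268760.
Paths through (2,3): C(5,3) x C(20,7) = 775200.
Avoiding (2,3): 3268760 - 775200.

Final answer: 2493560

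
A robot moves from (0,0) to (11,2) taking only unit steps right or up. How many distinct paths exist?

Each path has 11 right steps and 2 up steps in some order (13 steps total).
Choose which 2 of the 13 steps are up: C(13,2).

Final answer: C(13,2) = 78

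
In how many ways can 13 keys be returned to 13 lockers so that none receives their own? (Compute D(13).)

Use the recurrence D(n) = (n-1)(D(n-1) + D(n-2)) with D(0)=1, D(1)=0.
D(2) = 1 x (0 + 1) = 1
D(3) = 2 x (1 + 0) = 2
D(4) = 3 x (2 + 1) = 9
D(5) = 4 x (9 + 2) = 44
D(6) = 5 x (44 + 9) = 265
D(7) = 6 x (265 + 44) = 1854
D(8) = 7 x (1854 + 265) = 14833
D(9) = 8 x (14833 + 1854) = 133496
D(10) = 9 x (133496 + 14833) = 1334961
D(11) = 10 x (1334961 + 133496) = 14684570
D(12) = 11 x (14684570 + 1334961) = 176214841
D(13) = 12 x (D(12) + D(11)) = 12 x (176214841 + 14684570)

Final answer: D(13) = 2290792932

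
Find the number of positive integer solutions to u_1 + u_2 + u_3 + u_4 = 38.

Substitute u'_i = u_i - 1 (so u'_i >= 0). Then sum u'_i = 38 - 4 = 34.
Stars and bars: C(34+4-1, 4-1) = C(37,3).

Final answer: C(37,3) = 7770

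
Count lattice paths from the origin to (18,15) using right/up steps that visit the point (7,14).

Paths (0,0)->(7,14): C(21,14) = 116280.
Paths (7,14)->(18,15): C(12,1) = 12.
By multiplication principle: 116280 x 12.

Final answer: 1395360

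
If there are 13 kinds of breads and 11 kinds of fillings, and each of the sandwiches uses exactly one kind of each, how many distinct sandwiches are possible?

By the multiplication principle: 13 x 11.

Final answer: 143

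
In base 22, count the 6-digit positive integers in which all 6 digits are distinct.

First digit: 21 (nonzero). Second: 21 (not first). Third: 20, etc.
Total: 21 x 21 x 20 x 19 x 18 x 17.

Final answer: 51279480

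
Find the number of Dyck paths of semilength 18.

Total monotonic paths to (18,18): C(36,18) = 9075135300.
A path is bad iff it touches y = x + 1; reflecting its initial segment maps bad paths bijectively onto all paths to (17,19), of which there are C(36,19) = 8597496600.
Valid Dyck paths: 9075135300 - 8597496600.
(Check: C(36,18) - C(36,19) = C(36,18)/19, the Catalan number C_{18}.)

Final answer: C_{18} = 477638700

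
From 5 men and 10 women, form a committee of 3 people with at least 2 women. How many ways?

Sum over valid woman counts:
C(10,2)C(5,1) = 225
C(10,3)C(5,0) = 120
Total: 225 + 120.

Final answer: 345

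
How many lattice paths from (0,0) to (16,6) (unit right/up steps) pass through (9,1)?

Paths (0,0)->(9,1): C(10,1) = 10.
Paths (9,1)->(16,6): C(12,5) = 792.
By multiplication principle: 10 x 792.

Final answer: 7920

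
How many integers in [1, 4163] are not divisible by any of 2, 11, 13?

|div by 2|=2081, |div by 11|=378, |div by 13|=320.
|div by 2&11|=189, |div by 2&13|=160, |div by 11&13|=29, |div by all|=14.
By inclusion-exclusion, divisible by at least one: 2081+378+320-189-160-29+14 = 2415.
Not divisible by any: 4163 - 2415.

Final answer: 1748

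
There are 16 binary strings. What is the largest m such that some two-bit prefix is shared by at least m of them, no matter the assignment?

There are 4 possible values for two-bit prefix. With 16 binary strings and 4 categories, by pigeonhole: ceiling(16/4).

Final answer: 4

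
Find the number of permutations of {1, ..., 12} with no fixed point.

D(n) = (n-1)(D(n-1) + D(n-2)), D(0)=1, D(1)=0.
D(2) = 1 x (0 + 1) = 1
D(3) = 2 x (1 + 0) = 2
D(4) = 3 x (2 + 1) = 9
D(5) = 4 x (9 + 2) = 44
D(6) = 5 x (44 + 9) = 265
D(7) = 6 x (265 + 44) = 1854
D(8) = 7 x (1854 + 265) = 14833
D(9) = 8 x (14833 + 1854) = 133496
D(10) = 9 x (133496 + 14833) = 1334961
D(11) = 10 x (1334961 + 133496) = 14684570
D(12) = 11 x (D(11) + D(10)) = 11 x (14684570 + 1334961)

Final answer: D(12) = 176214841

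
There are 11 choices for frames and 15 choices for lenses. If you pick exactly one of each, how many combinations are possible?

By the multiplication principle: 11 x 15.

Final answer: 165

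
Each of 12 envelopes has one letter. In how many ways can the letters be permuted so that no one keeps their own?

Use the recurrence D(n) = (n-1)(D(n-1) + D(n-2)) with D(0)=1, D(1)=0.
D(2) = 1 x (0 + 1) = 1
D(3) = 2 x (1 + 0) = 2
D(4) = 3 x (2 + 1) = 9
D(5) = 4 x (9 + 2) = 44
D(6) = 5 x (44 + 9) = 265
D(7) = 6 x (265 + 44) = 1854
D(8) = 7 x (1854 + 265) = 14833
D(9) = 8 x (14833 + 1854) = 133496
D(10) = 9 x (133496 + 14833) = 1334961
D(11) = 10 x (1334961 + 133496) = 14684570
D(12) = 11 x (D(11) + D(10)) = 11 x (14684570 + 1334961)

Final answer: D(12) = 176214841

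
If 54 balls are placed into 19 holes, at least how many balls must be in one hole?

By the pigeonhole principle: ceiling(54/19).

Final answer: 3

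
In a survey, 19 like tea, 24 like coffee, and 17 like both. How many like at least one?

|A union B| = |A| + |B| - |A intersect B| = 19 + 24 - 17.

Final answer: 26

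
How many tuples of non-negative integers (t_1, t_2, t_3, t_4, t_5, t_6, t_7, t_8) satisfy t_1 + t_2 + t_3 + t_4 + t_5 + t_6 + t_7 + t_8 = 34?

Stars and bars with 34 stars and 7 bars:
C(34+8-1, 8-1) = C(41,7).

Final answer: C(41,7) = 22481940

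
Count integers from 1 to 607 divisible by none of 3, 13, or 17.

|div by 3|=202, |div by 13|=46, |div by 17|=35.
|div by 3&13|=15, |div by 3&17|=11, |div by 13&17|=2, |div by all|=0.
By inclusion-exclusion, divisible by at least one: 202+46+35-15-11-2+0 = 255.
Not divisible by any: 607 - 255.

Final answer: 352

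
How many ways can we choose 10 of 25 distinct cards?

C(25,10) = 25!/(10! x 15!).

Final answer: \binom{25}{10} = 3268760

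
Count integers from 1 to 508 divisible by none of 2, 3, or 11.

|div by 2|=254, |div by 3|=169, |div by 11|=46.
|div by 2&3|=84, |div by 2&11|=23, |div by 3&11|=15, |div by all|=7.
By inclusion-exclusion, divisible by at least one: 254+169+46-84-23-15+7 = 354.
Not divisible by any: 508 - 354.

Final answer: 154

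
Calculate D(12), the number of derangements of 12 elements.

Derangements satisfy D(n) = (n-1)(D(n-1) + D(n-2)), starting from D(0)=1, D(1)=0.
D(2) = 1 x (0 + 1) = 1
D(3) = 2 x (1 + 0) = 2
D(4) = 3 x (2 + 1) = 9
D(5) = 4 x (9 + 2) = 44
D(6) = 5 x (44 + 9) = 265
D(7) = 6 x (265 + 44) = 1854
D(8) = 7 x (1854 + 265) = 14833
D(9) = 8 x (14833 + 1854) = 133496
D(10) = 9 x (133496 + 14833) = 1334961
D(11) = 10 x (1334961 + 133496) = 14684570
D(12) = 11 x (D(11) + D(10)) = 11 x (14684570 + 1334961)

Final answer: D(12) = 176214841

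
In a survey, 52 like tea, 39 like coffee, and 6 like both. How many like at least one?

|A union B| = |A| + |B| - |A intersect B| = 52 + 39 - 6.

Final answer: 85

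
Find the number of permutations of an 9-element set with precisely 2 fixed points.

Choose which 2 elements are fixed: C(9,2) = 36.
Derange the remaining 7 using D(j) = (j-1)(D(j-1) + D(j-2)), D(0)=1, D(1)=0: D(2)=1, D(3)=2, D(4)=9, D(5)=44, D(6)=265, D(7)=1854.
Total: 36 x 1854.

Final answer: C(9,2) D(7) = 66744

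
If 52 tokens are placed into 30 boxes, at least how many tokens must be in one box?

By the pigeonhole principle: ceiling(52/30).

Final answer: 2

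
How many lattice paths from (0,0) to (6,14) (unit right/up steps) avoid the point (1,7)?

Total paths to (6,14): C(20,14) = 38760.
Paths through (1,7): C(8,7) x C(12,7) = 6336.
Avoiding (1,7): 38760 - 6336.

Final answer: 32424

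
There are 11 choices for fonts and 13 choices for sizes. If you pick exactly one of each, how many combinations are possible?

By the multiplication principle: 11 x 13.

Final answer: 143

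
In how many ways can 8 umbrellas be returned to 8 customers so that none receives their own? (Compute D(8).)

D(n) = (n-1)(D(n-1) + D(n-2)), D(0)=1, D(1)=0.
D(2) = 1 x (0 + 1) = 1
D(3) = 2 x (1 + 0) = 2
D(4) = 3 x (2 + 1) = 9
D(5) = 4 x (9 + 2) = 44
D(6) = 5 x (44 + 9) = 265
D(7) = 6 x (265 + 44) = 1854
D(8) = 7 x (D(7) + D(6)) = 7 x (1854 + 265)

Final answer: D(8) = 14833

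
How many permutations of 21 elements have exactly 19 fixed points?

Choose which 19 elements are fixed: C(21,19) = 210.
Derange the remaining 2 using D(j) = (j-1)(D(j-1) + D(j-2)), D(0)=1, D(1)=0: D(2)=1.
Total: 210 x 1.

Final answer: C(21,19) D(2) = 210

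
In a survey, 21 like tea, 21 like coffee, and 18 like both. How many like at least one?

|A union B| = |A| + |B| - |A intersect B| = 21 + 21 - 18.

Final answer: 24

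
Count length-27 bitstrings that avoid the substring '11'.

A valid string ends in 0 (append to any length-(n-1) valid string) or in 01 (append to any length-(n-2) valid string), so a(n) = a(n-1) + a(n-2) with a(1)=2, a(2)=3.
Computing successive values: a(1)=2, a(2)=3, a(3)=5, a(4)=8, a(5)=13, a(6)=21, a(7)=34, a(8)=55, a(9)=89, a(10)=144, a(11)=233, a(12)=377, a(13)=610, a(14)=987, a(15)=1597, a(16)=2584, a(17)=4181, a(18)=6765, a(19)=10946, a(20)=17711, a(21)=28657, a(22)=46368, a(23)=75025, a(24)=121393, a(25)=196418, a(26)=317811, a(27)=514229.

Final answer: 514229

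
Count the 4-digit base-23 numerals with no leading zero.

These are the integers in [23^3, 23^4), so the count is 23^4 - 23^3 = 22 x 23^3.

Final answer: 267674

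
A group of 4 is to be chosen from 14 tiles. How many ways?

C(14,4) = 14!/(4! x (14-4)!).

Final answer: C(14,4) = 1001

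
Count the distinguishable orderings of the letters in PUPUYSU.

Letters (P:2, S:1, U:3, Y:1). Total letters: 7.
Permutations = 7!/(3! x 2!).

Final answer: 420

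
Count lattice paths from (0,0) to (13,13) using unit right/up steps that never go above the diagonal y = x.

Total monotonic paths to (13,13): C(26,13) = 10400600.
A path is bad iff it touches y = x + 1; reflecting its initial segment maps bad paths bijectively onto all paths to (12,14), of which there are C(26,14) = 9657700.
Valid Dyck paths: 10400600 - 9657700.
(This is the Catalan number C_{13}.)

Final answer: C_{13} = 742900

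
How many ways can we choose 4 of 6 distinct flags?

C(6,4) = 6!/(4! x (6-4)!).

Final answer: C(6,4) = 15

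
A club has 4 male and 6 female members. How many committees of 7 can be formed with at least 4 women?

Sum over valid woman counts:
C(6,4)C(4,3) = 60
C(6,5)C(4,2) = 36
C(6,6)C(4,1) = 4
Total: 60 + 36 + 4.

Final answer: 100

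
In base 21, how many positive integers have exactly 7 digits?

Leading digit: 20 options (nonzero). Other 6 digit(s): 21 options each.
Total: 20 x 21^6.

Final answer: 1715322420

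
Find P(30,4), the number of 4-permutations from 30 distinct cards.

P(30,4) = 30!/(30-4)! = 30!/26!.

Final answer: P(30,4) = 657720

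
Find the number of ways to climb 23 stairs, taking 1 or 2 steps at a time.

Let f(n) be the number of climbs. Removing the last move (1 or 2 steps) gives f(n) = f(n-1) + f(n-2); base cases f(1)=1, f(2)=2.
Building up term by term: f(1)=1, f(2)=2, f(3)=3, f(4)=5, f(5)=8, f(6)=13, f(7)=21, f(8)=34, f(9)=55, f(10)=89, f(11)=144, f(12)=233, f(13)=377, f(14)=610, f(15)=987, f(16)=1597, f(17)=2584, f(18)=4181, f(19)=6765, f(20)=10946, f(21)=17711, f(22)=28657, f(23)=46368.

Final answer: 46368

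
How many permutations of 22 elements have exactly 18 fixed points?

Choose which 18 elements are fixed: C(22,18) = 7315.
Derange the remaining 4 using D(j) = (j-1)(D(j-1) + D(j-2)), D(0)=1, D(1)=0: D(2)=1, D(3)=2, D(4)=9.
Total: 7315 x 9.

Final answer: C(22,18) D(4) = 65835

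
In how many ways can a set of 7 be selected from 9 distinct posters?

C(9,7) = 9!/(7! x 2!).

Final answer: \binom{9}{7} = 36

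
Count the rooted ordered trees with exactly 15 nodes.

This is counted by the nth Catalan number C_n. Here n = 15 - 1 = 14.
C_n = C(2n,n) - C(2n,n+1), so C_{14} = C(28,14) - C(28,15) = 40116600 - 37442160.

Final answer: C_{14} = 2674440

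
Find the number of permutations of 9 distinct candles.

The number of ways to arrange 9 distinct objects is 9!.

Final answer: 9! = 362880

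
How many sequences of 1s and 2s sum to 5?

Condition on the final move: it is a 1-step (f(n-1) ways to get there) or a 2-step (f(n-2) ways), so f(n) = f(n-1) + f(n-2), with f(1)=1, f(2)=2.
Computing successive values: f(1)=1, f(2)=2, f(3)=3, f(4)=5, f(5)=8.

Final answer: 8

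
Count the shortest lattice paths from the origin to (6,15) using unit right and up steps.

Each path has 6 right steps and 15 up steps in some order (21 steps total).
Choose which 15 of the 21 steps are up: C(21,15).

Final answer: C(21,15) = 54264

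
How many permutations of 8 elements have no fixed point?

Use the recurrence D(n) = (n-1)(D(n-1) + D(n-2)) with D(0)=1, D(1)=0.
D(2) = 1 x (0 + 1) = 1
D(3) = 2 x (1 + 0) = 2
D(4) = 3 x (2 + 1) = 9
D(5) = 4 x (9 + 2) = 44
D(6) = 5 x (44 + 9) = 265
D(7) = 6 x (265 + 44) = 1854
D(8) = 7 x (D(7) + D(6)) = 7 x (1854 + 265)

Final answer: D(8) = 14833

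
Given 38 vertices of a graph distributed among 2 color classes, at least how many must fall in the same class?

By pigeonhole with 38 objects and 2 categories: ceiling(38/2).

Final answer: 19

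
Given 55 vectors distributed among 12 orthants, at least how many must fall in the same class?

By pigeonhole with 55 objects and 12 categories: ceiling(55/12).

Final answer: 5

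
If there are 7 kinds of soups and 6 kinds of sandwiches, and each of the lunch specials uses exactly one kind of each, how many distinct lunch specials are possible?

By the multiplication principle: 7 x 6.

Final answer: 42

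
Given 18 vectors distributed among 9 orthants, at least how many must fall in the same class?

By pigeonhole with 18 objects and 9 categories: ceiling(18/9).

Final answer: 2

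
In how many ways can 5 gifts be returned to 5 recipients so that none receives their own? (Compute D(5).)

Derangements satisfy D(n) = (n-1)(D(n-1) + D(n-2)), starting from D(0)=1, D(1)=0.
D(2) = 1 x (0 + 1) = 1
D(3) = 2 x (1 + 0) = 2
D(4) = 3 x (2 + 1) = 9
D(5) = 4 x (D(4) + D(3)) = 4 x (9 + 2)

Final answer: D(5) = 44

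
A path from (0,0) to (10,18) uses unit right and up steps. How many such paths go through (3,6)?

Paths (0,0)->(3,6): C(9,6) = 84.
Paths (3,6)->(10,18): C(19,12) = 50388.
By multiplication principle: 84 x 50388.

Final answer: 4232592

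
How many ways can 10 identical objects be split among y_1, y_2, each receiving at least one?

Substitute y'_i = y_i - 1 (so y'_i >= 0). Then sum y'_i = 10 - 2 = 8.
Stars and bars: C(8+2-1, 2-1) = C(9,1).

Final answer: C(9,1) = 9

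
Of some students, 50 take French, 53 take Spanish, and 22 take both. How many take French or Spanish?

|A union B| = |A| + |B| - |A intersect B| = 50 + 53 - 22.

Final answer: 81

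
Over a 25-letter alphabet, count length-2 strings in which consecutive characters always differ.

Let g(n) count such strings. g(1) = 25, and each valid string of length n-1 extends in 24 ways (any symbol but the last), so g(n) = 24 g(n-1).
Total: g(2) = 25 x 24^1.

Final answer: 25 x 24^{1} = 600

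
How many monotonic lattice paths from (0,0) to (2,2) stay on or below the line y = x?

Total monotonic paths to (2,2): C(4,2) = 6.
A path is bad iff it touches y = x + 1; reflecting its initial segment maps bad paths bijectively onto all paths to (1,3), of which there are C(4,3) = 4.
Valid Dyck paths: 6 - 4.
(Check: C(4,2) - C(4,3) = C(4,2)/3, the Catalan number C_{2}.)

Final answer: C_{2} = 2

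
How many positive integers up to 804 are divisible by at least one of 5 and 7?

Multiples of 5: 160. Multiples of 7: 114. Of both (lcm=35): 22.
By inclusion-exclusion: 160 + 114 - 22.

Final answer: 252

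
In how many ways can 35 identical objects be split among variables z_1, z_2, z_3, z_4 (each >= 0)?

Stars and bars with 35 stars and 3 bars:
C(35+4-1, 4-1) = C(38,3).

Final answer: C(38,3) = 8436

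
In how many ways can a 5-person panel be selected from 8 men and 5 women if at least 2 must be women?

Sum over valid woman counts:
C(5,2)C(8,3) = 560
C(5,3)C(8,2) = 280
C(5,4)C(8,1) = 40
C(5,5)C(8,0) = 1
Total: 560 + 280 + 40 + 1.

Final answer: 881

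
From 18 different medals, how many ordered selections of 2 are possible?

P(18,2) = 18!/(18-2)! = 18!/16!.

Final answer: P(18,2) = 306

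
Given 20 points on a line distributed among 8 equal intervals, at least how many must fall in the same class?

By pigeonhole with 20 objects and 8 categories: ceiling(20/8).

Final answer: 3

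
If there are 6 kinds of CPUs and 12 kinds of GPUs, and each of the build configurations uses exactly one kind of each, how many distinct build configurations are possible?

By the multiplication principle: 6 x 12.

Final answer: 72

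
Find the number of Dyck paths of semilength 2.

Total monotonic paths to (2,2): C(4,2) = 6.
Reflecting each bad path at its first crossing gives a bijection with paths to (1,3): C(4,3) = 4.
Valid Dyck paths: 6 - 4.
(This is the Catalan number C_{2}.)

Final answer: C_{2} = 2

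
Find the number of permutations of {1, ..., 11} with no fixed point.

Use the recurrence D(n) = (n-1)(D(n-1) + D(n-2)) with D(0)=1, D(1)=0.
D(2) = 1 x (0 + 1) = 1
D(3) = 2 x (1 + 0) = 2
D(4) = 3 x (2 + 1) = 9
D(5) = 4 x (9 + 2) = 44
D(6) = 5 x (44 + 9) = 265
D(7) = 6 x (265 + 44) = 1854
D(8) = 7 x (1854 + 265) = 14833
D(9) = 8 x (14833 + 1854) = 133496
D(10) = 9 x (133496 + 14833) = 1334961
D(11) = 10 x (D(10) + D(9)) = 10 x (1334961 + 133496)

Final answer: D(11) = 14684570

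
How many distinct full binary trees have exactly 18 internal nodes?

This is a standard Catalan-number count: the answer is C_n. Here n = 18.
C_n = (2n)!/(n!(n+1)!), so C_{18} = 36!/(18! x 19!) = C(36,18)/19 = 9075135300/19.

Final answer: C_{18} = 477638700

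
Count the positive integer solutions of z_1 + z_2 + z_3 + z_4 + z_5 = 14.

Substitute z'_i = z_i - 1 (so z'_i >= 0). Then sum z'_i = 14 - 5 = 9.
Stars and bars: C(9+5-1, 5-1) = C(13,4).

Final answer: C(13,4) = 715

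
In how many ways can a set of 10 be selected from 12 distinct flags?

C(12,10) = 12!/(10! x 2!).

Final answer: \binom{12}{10} = 66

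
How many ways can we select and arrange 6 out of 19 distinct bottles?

P(19,6) = 19!/(19-6)! = 19!/13!.

Final answer: P(19,6) = 19535040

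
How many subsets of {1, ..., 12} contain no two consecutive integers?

Condition on whether n belongs to the subset: if not, any valid subset of {1, ..., n-1} works (a(n-1)); if so, n-1 is excluded and the rest is a valid subset of {1, ..., n-2} (a(n-2)). Hence a(n) = a(n-1) + a(n-2), a(1)=2, a(2)=3.
Computing successive values: a(1)=2, a(2)=3, a(3)=5, a(4)=8, a(5)=13, a(6)=21, a(7)=34, a(8)=55, a(9)=89, a(10)=144, a(11)=233, a(12)=377.

Final answer: 377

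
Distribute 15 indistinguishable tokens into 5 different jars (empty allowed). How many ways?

Stars and bars: C(n+k-1, k-1) = C(19,4).

Final answer: C(19,4) = 3876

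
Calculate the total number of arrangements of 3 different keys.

The number of ways to arrange 3 distinct objects is 3!.

Final answer: 3! = 6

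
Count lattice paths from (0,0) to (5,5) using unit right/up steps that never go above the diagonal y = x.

Total monotonic paths to (5,5): C(10,5) = 252.
Reflecting each bad path at its first crossing gives a bijection with paths to (4,6): C(10,6) = 210.
Valid Dyck paths: 252 - 210.
(Equivalently, C_{5} = C(10,5)/6 = 252/6.)

Final answer: C_{5} = 42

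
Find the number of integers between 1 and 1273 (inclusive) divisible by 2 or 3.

Multiples of 2: 636. Multiples of 3: 424. Of both (lcm=6): 212.
By inclusion-exclusion: 636 + 424 - 212.

Final answer: 848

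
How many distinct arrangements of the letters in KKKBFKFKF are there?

Letters (B:1, F:3, K:5). Total letters: 9.
Permutations = 9!/(5! x 3!).

Final answer: 504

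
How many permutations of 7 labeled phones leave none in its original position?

D(n) = (n-1)(D(n-1) + D(n-2)), D(0)=1, D(1)=0.
D(2) = 1 x (0 + 1) = 1
D(3) = 2 x (1 + 0) = 2
D(4) = 3 x (2 + 1) = 9
D(5) = 4 x (9 + 2) = 44
D(6) = 5 x (44 + 9) = 265
D(7) = 6 x (D(6) + D(5)) = 6 x (265 + 44)

Final answer: D(7) = 1854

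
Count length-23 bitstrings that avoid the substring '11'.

Classify by the final bit: ...0 gives a(n-1) strings, ...01 gives a(n-2) strings. Thus a(n) = a(n-1) + a(n-2) with a(1)=2, a(2)=3.
Building up term by term: a(1)=2, a(2)=3, a(3)=5, a(4)=8, a(5)=13, a(6)=21, a(7)=34, a(8)=55, a(9)=89, a(10)=144, a(11)=233, a(12)=377, a(13)=610, a(14)=987, a(15)=1597, a(16)=2584, a(17)=4181, a(18)=6765, a(19)=10946, a(20)=17711, a(21)=28657, a(22)=46368, a(23)=75025.

Final answer: 75025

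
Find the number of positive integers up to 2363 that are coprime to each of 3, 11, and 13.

|div by 3|=787, |div by 11|=214, |div by 13|=181.
|div by 3&11|=71, |div by 3&13|=60, |div by 11&13|=16, |div by all|=5.
By inclusion-exclusion, divisible by at least one: 787+214+181-71-60-16+5 = 1040.
Not divisible by any: 2363 - 1040.

Final answer: 1323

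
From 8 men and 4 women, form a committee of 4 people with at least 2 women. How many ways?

Sum over valid woman counts:
C(4,2)C(8,2) = 168
C(4,3)C(8,1) = 32
C(4,4)C(8,0) = 1
Total: 168 + 32 + 1.

Final answer: 201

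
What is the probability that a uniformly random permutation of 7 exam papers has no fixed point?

Use the recurrence D(n) = (n-1)(D(n-1) + D(n-2)) with D(0)=1, D(1)=0.
Building up: D(2)=1, D(3)=2, D(4)=9, D(5)=44, D(6)=265, D(7)=1854.
Total arrangements: 7! = 5040.
Probability = D(7)/7! = 103/280.

Final answer: D(7)/7! = 1854/5040 = 0.367857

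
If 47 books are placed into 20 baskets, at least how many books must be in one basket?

By the pigeonhole principle: ceiling(47/20).

Final answer: 3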